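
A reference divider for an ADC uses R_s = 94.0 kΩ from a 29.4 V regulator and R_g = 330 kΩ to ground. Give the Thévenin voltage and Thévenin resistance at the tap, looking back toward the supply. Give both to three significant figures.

V_th = 22.9 V, R_th = 73.2 kΩ

V_th is the open-circuit tap voltage: 29.4 × 330/(94.0 + 330) = 22.9 V.
With the supply zeroed, R_s and R_g appear in parallel from the tap: R_th = R_s‖R_g = (94.0 × 330)/424.0 = 73.2 kΩ.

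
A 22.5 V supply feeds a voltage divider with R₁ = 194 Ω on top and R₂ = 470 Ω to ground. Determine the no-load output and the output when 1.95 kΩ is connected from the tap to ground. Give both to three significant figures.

Open-circuit: V = 22.5 × 470/(194 + 470) = 15.9 V.
With the load, R₂ becomes R₂‖R_L = 378.7 Ω, so V = 22.5 × 378.7/572.7 = 14.9 V.

Unloaded: 15.9 V; loaded: 14.9 V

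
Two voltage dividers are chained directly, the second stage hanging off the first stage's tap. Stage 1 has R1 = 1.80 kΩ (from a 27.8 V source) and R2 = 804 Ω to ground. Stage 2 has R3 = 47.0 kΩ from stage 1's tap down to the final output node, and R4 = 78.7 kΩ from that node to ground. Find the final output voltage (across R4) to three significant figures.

V_out ≈ 5.35 V

Stage 2 presents R3+R4 = 125700 Ω as a load on stage 1's tap.
Stage 1's lower leg becomes R2‖(R3+R4) = 798.9 Ω, so V_mid = 27.8 × 798.9/2599 = 8.546 V.
Stage 2 is itself unloaded: V_out = V_mid × R4/(R3+R4) = 8.546 × 78700/125700 = 5.35 V.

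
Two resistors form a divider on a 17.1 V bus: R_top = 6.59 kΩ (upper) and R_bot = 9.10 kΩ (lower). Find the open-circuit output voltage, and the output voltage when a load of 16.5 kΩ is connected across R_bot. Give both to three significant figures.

Open-circuit: V = 17.1 × 9.10/(6.59 + 9.10) = 9.92 V.
With the load, R_bot becomes R_bot‖R_L = 5.865 kΩ, so V = 17.1 × 5.865/12.46 = 8.05 V.

Unloaded: 9.92 V; loaded: 8.05 V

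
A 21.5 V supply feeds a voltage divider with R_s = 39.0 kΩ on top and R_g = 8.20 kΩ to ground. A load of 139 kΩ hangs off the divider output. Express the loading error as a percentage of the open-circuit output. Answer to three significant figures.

The divider's output (Thévenin) resistance is R_s‖R_g = 6.775 kΩ.
Fractional drop under load = R_th/(R_th + R_L) = 6.775 / (6.775 + 139) = 0.04648.
So the output falls by 4.65 %.

4.65 %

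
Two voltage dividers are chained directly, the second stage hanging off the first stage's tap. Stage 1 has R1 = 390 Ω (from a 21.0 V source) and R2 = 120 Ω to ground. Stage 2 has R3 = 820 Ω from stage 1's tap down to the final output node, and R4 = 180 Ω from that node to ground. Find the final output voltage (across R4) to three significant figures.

Stage 2 presents R3+R4 = 1000 Ω as a load on stage 1's tap.
Stage 1's lower leg becomes R2‖(R3+R4) = 107.1 Ω, so V_mid = 21.0 × 107.1/497.1 = 4.526 V.
Stage 2 is itself unloaded: V_out = V_mid × R4/(R3+R4) = 4.526 × 180/1000 = 0.815 V.

V_out ≈ 0.815 V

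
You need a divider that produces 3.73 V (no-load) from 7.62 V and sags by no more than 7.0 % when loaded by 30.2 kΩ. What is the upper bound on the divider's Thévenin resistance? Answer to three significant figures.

R_th ≤ 2.27 kΩ

Loading drop = R_th/(R_th + R_L) ≤ 0.0700, so R_th ≤ R_L · ε/(1−ε) = 30.2 kΩ × 0.0700/0.9300 = 2.27 kΩ.
(Any R1, R2 with R2/(R1+R2) = 0.490 and R1‖R2 ≤ 2.27 kΩ will meet the spec.)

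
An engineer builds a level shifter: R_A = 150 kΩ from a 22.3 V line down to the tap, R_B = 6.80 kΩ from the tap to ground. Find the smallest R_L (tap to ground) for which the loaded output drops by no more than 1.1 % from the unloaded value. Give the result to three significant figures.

R_L(min) ≈ 585 kΩ

Output resistance R_th = R_A‖R_B = (150 × 6.80)/156.8 = 6.505 kΩ.
The fractional drop is R_th/(R_th + R_L); requiring this ≤ 0.0110 gives R_L ≥ R_th(1/0.0110 − 1) = 6.505 × 89.91 = 585 kΩ.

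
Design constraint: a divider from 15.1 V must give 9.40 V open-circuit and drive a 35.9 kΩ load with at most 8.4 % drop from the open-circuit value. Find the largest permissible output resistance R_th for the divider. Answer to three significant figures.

R_th ≤ 3.29 kΩ

Loading drop = R_th/(R_th + R_L) ≤ 0.0840, so R_th ≤ R_L · ε/(1−ε) = 35.9 kΩ × 0.0840/0.9160 = 3.29 kΩ.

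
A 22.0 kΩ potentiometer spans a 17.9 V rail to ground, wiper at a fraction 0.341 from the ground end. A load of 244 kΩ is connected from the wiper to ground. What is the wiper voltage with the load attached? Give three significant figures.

The wiper splits the pot into (1−α)R = 14.50 kΩ above and αR = 7.502 kΩ below.
Lower section ‖ load = 7.278 kΩ.
V_wiper = 17.9 × 7.278/(14.50 + 7.278) = 5.98 V.

V ≈ 5.98 V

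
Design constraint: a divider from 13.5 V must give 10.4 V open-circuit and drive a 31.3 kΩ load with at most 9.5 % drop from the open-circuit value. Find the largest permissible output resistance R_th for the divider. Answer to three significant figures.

Loading drop = R_th/(R_th + R_L) ≤ 0.0950, so R_th ≤ R_L · ε/(1−ε) = 31.3 kΩ × 0.0950/0.9050 = 3.29 kΩ.
(Any R1, R2 with R2/(R1+R2) = 0.770 and R1‖R2 ≤ 3.29 kΩ will meet the spec.)

R_th ≤ 3.29 kΩ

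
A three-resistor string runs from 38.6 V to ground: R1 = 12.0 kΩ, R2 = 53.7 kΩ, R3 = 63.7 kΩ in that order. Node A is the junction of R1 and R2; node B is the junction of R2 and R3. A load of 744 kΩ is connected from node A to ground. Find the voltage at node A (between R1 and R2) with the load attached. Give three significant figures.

V ≈ 34.5 V

Below node A the series string R2+R3 = 117.4 kΩ sits in parallel with the 744 kΩ load: 101.4 kΩ.
V_A = 38.6 × 101.4/(12.0 + 101.4) = 34.5 V.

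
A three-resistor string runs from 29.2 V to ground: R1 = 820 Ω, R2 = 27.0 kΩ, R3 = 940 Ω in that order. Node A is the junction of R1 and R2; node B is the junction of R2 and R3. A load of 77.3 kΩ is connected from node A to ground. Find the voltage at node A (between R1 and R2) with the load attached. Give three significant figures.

V ≈ 28.1 V

Below node A the series string R2+R3 = 27940 Ω sits in parallel with the 77300 Ω load: 20520 Ω.
V_A = 29.2 × 20520/(820 + 20520) = 28.1 V.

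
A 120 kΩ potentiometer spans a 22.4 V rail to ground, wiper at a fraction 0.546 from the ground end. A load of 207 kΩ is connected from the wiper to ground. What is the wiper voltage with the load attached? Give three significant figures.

The wiper splits the pot into (1−α)R = 54.48 kΩ above and αR = 65.52 kΩ below.
Lower section ‖ load = 49.77 kΩ.
V_wiper = 22.4 × 49.77/(54.48 + 49.77) = 10.7 V.

V ≈ 10.7 V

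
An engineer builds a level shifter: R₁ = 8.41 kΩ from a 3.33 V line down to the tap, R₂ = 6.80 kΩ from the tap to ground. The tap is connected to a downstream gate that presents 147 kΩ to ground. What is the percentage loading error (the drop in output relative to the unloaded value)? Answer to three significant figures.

2.49 %

The divider's output (Thévenin) resistance is R₁‖R₂ = 3.760 kΩ.
Fractional drop under load = R_th/(R_th + R_L) = 3.760 / (3.760 + 147) = 0.02494.
So the output falls by 2.49 %.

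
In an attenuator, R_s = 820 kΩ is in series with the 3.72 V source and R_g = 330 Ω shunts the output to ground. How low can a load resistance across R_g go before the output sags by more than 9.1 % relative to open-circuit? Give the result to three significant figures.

Output resistance R_th = R_s‖R_g = (820000 × 330)/820300 = 329.9 Ω.
The fractional drop is R_th/(R_th + R_L); requiring this ≤ 0.0910 gives R_L ≥ R_th(1/0.0910 − 1) = 329.9 × 9.989 = 3.30 kΩ.

R_L(min) ≈ 3.30 kΩ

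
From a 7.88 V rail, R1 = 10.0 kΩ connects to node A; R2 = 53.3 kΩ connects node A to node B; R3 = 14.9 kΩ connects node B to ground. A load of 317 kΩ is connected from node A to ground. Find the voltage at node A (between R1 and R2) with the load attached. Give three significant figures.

Below node A the series string R2+R3 = 68.20 kΩ sits in parallel with the 317 kΩ load: 56.13 kΩ.
V_A = 7.88 × 56.13/(10.0 + 56.13) = 6.69 V.

V ≈ 6.69 V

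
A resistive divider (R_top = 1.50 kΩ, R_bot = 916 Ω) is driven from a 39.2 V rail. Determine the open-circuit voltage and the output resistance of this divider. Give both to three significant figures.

V_th is the open-circuit tap voltage: 39.2 × 916/(1500 + 916) = 14.9 V.
With the supply zeroed, R_top and R_bot appear in parallel from the tap: R_th = R_top‖R_bot = (1500 × 916)/2416 = 569 Ω.

V_th = 14.9 V, R_th = 569 Ω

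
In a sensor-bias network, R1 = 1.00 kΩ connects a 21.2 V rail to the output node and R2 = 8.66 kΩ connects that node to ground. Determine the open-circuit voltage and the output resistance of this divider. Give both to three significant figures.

V_th = 19.0 V, R_th = 896 Ω

V_th is the open-circuit tap voltage: 21.2 × 8.66/(1.00 + 8.66) = 19.0 V.
With the supply zeroed, R1 and R2 appear in parallel from the tap: R_th = R1‖R2 = (1.00 × 8.66)/9.660 = 896 Ω.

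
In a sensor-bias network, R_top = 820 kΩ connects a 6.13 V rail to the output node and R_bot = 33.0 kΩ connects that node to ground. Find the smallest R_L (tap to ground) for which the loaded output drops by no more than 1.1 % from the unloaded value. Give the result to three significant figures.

Output resistance R_th = R_top‖R_bot = (820 × 33.0)/853.0 = 31.72 kΩ.
The fractional drop is R_th/(R_th + R_L); requiring this ≤ 0.0110 gives R_L ≥ R_th(1/0.0110 − 1) = 31.72 × 89.91 = 2.85 MΩ.

R_L(min) ≈ 2.85 MΩ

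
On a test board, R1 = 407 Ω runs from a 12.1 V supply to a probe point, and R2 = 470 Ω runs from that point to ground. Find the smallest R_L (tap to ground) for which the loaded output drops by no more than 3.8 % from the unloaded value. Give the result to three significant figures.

R_L(min) ≈ 5.52 kΩ

Output resistance R_th = R1‖R2 = (407 × 470)/877.0 = 218.1 Ω.
The fractional drop is R_th/(R_th + R_L); requiring this ≤ 0.0380 gives R_L ≥ R_th(1/0.0380 − 1) = 218.1 × 25.32 = 5.52 kΩ.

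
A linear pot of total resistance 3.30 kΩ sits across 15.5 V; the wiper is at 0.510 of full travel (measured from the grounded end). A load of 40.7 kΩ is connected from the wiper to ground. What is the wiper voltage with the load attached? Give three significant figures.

V ≈ 7.75 V

The wiper splits the pot into (1−α)R = 1.617 kΩ above and αR = 1.683 kΩ below.
Lower section ‖ load = 1.616 kΩ.
V_wiper = 15.5 × 1.616/(1.617 + 1.616) = 7.75 V.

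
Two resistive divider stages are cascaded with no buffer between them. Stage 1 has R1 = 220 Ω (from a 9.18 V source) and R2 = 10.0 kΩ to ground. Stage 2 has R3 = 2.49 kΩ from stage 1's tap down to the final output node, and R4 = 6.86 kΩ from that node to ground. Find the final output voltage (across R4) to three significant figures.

V_out ≈ 6.44 V

Stage 2 presents R3+R4 = 9350 Ω as a load on stage 1's tap.
Stage 1's lower leg becomes R2‖(R3+R4) = 4832 Ω, so V_mid = 9.18 × 4832/5052 = 8.780 V.
Stage 2 is itself unloaded: V_out = V_mid × R4/(R3+R4) = 8.780 × 6860/9350 = 6.44 V.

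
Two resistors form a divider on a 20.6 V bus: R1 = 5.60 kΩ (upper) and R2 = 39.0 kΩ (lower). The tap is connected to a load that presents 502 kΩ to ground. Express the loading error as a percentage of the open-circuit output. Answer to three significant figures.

The divider's output (Thévenin) resistance is R1‖R2 = 4.897 kΩ.
Fractional drop under load = R_th/(R_th + R_L) = 4.897 / (4.897 + 502) = 0.009660.
So the output falls by 0.966 %.

0.966 %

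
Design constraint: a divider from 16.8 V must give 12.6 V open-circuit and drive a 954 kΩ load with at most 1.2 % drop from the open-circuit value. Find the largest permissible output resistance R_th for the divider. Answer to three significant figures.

Loading drop = R_th/(R_th + R_L) ≤ 0.0120, so R_th ≤ R_L · ε/(1−ε) = 954 kΩ × 0.0120/0.9880 = 11.6 kΩ.

R_th ≤ 11.6 kΩ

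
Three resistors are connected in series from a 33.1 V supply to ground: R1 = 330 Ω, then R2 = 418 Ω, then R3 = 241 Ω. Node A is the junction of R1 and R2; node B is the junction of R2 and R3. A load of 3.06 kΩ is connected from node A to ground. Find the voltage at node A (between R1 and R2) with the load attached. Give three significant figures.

V ≈ 20.6 V

Below node A the series string R2+R3 = 659.0 Ω sits in parallel with the 3060 Ω load: 542.2 Ω.
V_A = 33.1 × 542.2/(330 + 542.2) = 20.6 V.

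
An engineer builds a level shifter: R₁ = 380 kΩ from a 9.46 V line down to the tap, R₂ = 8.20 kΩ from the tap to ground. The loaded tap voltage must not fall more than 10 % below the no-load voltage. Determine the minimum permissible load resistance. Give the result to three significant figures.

Output resistance R_th = R₁‖R₂ = (380 × 8.20)/388.2 = 8.027 kΩ.
The fractional drop is R_th/(R_th + R_L); requiring this ≤ 0.100 gives R_L ≥ R_th(1/0.100 − 1) = 8.027 × 9.000 = 72.2 kΩ.

R_L(min) ≈ 72.2 kΩ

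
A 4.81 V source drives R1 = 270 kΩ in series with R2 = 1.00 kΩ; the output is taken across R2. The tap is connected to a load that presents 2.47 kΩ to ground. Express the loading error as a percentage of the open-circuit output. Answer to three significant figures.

28.7 %

Unloaded V = 4.81 × 1.00/271.0 = 0.01775 V.
Loaded: R2‖R_L = 0.7118 kΩ, giving V = 4.81 × 0.7118/270.7 = 0.01265 V.
Drop = (0.01775 − 0.01265) / 0.01775 = 28.7 %.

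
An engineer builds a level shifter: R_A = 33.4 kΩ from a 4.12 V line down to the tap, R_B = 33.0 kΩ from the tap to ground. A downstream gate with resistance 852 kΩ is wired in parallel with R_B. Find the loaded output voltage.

V_out ≈ 2.01 V

The load sits in parallel with R_B: R_B‖R_L = (33.0 × 852) / (33.0 + 852) = 31.77 kΩ.
V_out = 4.12 × 31.77 / (33.4 + 31.77) = 4.12 × 31.77/65.17 = 2.01 V.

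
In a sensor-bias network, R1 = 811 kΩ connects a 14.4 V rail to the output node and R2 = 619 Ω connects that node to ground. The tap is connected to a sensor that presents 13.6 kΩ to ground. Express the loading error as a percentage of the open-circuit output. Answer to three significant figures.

The divider's output (Thévenin) resistance is R1‖R2 = 618.5 Ω.
Fractional drop under load = R_th/(R_th + R_L) = 618.5 / (618.5 + 13600) = 0.04350.
So the output falls by 4.35 %.

4.35 %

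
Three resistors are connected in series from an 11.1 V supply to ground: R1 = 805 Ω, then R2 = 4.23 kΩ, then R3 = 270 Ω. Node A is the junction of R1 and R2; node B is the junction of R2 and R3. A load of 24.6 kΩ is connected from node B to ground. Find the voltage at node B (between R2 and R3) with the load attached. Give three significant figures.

At node B, R3 is in parallel with the load: R3‖R_L = 267.1 Ω.
Below node A the resistance is R2 + (R3‖R_L) = 4497 Ω, so V_A = 11.1 × 4497/5302 = 9.415 V.
Then V_B = V_A × (R3‖R_L)/(R2 + R3‖R_L) = 9.415 × 267.1/4497 = 0.559 V.

V ≈ 0.559 V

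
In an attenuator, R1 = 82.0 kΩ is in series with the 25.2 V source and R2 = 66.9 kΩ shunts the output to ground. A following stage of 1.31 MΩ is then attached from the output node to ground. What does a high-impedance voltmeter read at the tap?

The load sits in parallel with R2: R2‖R_L = (66.9 × 1310) / (66.9 + 1310) = 63.65 kΩ.
V_out = 25.2 × 63.65 / (82.0 + 63.65) = 25.2 × 63.65/145.6 = 11.0 V.

V_out ≈ 11.0 V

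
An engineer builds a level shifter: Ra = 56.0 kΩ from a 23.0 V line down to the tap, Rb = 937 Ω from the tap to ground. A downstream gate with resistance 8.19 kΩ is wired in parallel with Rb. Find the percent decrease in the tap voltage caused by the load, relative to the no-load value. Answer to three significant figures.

Unloaded V = 23.0 × 937/56940 = 0.37851 V.
Loaded: Rb‖R_L = 840.8 Ω, giving V = 23.0 × 840.8/56840 = 0.34022 V.
Drop = (0.37851 − 0.34022) / 0.37851 = 10.1 %.

10.1 %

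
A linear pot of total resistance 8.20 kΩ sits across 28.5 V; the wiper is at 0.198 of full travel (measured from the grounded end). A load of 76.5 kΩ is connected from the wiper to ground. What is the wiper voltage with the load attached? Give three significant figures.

V ≈ 5.55 V

The wiper splits the pot into (1−α)R = 6.576 kΩ above and αR = 1.624 kΩ below.
Lower section ‖ load = 1.590 kΩ.
V_wiper = 28.5 × 1.590/(6.576 + 1.590) = 5.55 V.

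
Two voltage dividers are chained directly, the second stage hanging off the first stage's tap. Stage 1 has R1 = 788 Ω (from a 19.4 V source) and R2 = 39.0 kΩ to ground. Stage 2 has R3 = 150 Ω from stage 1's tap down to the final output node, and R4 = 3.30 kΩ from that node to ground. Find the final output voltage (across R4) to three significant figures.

V_out ≈ 14.9 V

Stage 2 presents R3+R4 = 3450 Ω as a load on stage 1's tap.
Stage 1's lower leg becomes R2‖(R3+R4) = 3170 Ω, so V_mid = 19.4 × 3170/3958 = 15.54 V.
Stage 2 is itself unloaded: V_out = V_mid × R4/(R3+R4) = 15.54 × 3300/3450 = 14.9 V.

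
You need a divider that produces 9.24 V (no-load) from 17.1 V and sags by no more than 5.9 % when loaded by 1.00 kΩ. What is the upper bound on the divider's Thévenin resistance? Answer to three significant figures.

Loading drop = R_th/(R_th + R_L) ≤ 0.0590, so R_th ≤ R_L · ε/(1−ε) = 1.00 kΩ × 0.0590/0.9410 = 62.7 Ω.
(Any R1, R2 with R2/(R1+R2) = 0.540 and R1‖R2 ≤ 62.7 Ω will meet the spec.)

R_th ≤ 62.7 Ω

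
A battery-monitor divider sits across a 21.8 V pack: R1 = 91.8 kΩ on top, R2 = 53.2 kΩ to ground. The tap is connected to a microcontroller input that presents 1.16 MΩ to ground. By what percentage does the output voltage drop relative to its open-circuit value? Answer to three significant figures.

2.82 %

The divider's output (Thévenin) resistance is R1‖R2 = 33.68 kΩ.
Fractional drop under load = R_th/(R_th + R_L) = 33.68 / (33.68 + 1160) = 0.02822.
So the output falls by 2.82 %.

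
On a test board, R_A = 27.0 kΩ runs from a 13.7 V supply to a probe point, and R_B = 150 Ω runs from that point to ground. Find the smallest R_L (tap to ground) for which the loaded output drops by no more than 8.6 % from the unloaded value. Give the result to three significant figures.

R_L(min) ≈ 1.59 kΩ

Output resistance R_th = R_A‖R_B = (27000 × 150)/27150 = 149.2 Ω.
The fractional drop is R_th/(R_th + R_L); requiring this ≤ 0.0860 gives R_L ≥ R_th(1/0.0860 − 1) = 149.2 × 10.63 = 1.59 kΩ.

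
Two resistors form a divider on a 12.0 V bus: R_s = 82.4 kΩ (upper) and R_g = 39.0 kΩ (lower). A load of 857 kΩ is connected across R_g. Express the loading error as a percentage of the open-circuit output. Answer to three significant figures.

3.00 %

The divider's output (Thévenin) resistance is R_s‖R_g = 26.47 kΩ.
Fractional drop under load = R_th/(R_th + R_L) = 26.47 / (26.47 + 857) = 0.02996.
So the output falls by 3.00 %.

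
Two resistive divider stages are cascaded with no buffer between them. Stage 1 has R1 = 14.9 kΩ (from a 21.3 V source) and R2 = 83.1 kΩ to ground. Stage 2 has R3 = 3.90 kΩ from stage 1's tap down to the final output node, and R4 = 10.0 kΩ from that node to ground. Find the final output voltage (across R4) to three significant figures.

V_out ≈ 6.81 V

Stage 2 presents R3+R4 = 13.90 kΩ as a load on stage 1's tap.
Stage 1's lower leg becomes R2‖(R3+R4) = 11.91 kΩ, so V_mid = 21.3 × 11.91/26.81 = 9.461 V.
Stage 2 is itself unloaded: V_out = V_mid × R4/(R3+R4) = 9.461 × 10.0/13.90 = 6.81 V.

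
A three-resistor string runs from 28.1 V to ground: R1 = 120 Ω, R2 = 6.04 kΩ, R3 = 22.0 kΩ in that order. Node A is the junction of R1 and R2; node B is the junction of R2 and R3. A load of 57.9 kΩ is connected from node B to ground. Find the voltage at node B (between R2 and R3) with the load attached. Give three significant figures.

At node B, R3 is in parallel with the load: R3‖R_L = 15940 Ω.
Below node A the resistance is R2 + (R3‖R_L) = 21980 Ω, so V_A = 28.1 × 21980/22100 = 27.95 V.
Then V_B = V_A × (R3‖R_L)/(R2 + R3‖R_L) = 27.95 × 15940/21980 = 20.3 V.

V ≈ 20.3 V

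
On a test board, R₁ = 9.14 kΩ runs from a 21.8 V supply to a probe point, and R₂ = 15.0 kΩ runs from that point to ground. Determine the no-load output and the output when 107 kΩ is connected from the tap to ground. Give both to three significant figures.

Open-circuit: V = 21.8 × 15.0/(9.14 + 15.0) = 13.5 V.
With the load, R₂ becomes R₂‖R_L = 13.16 kΩ, so V = 21.8 × 13.16/22.30 = 12.9 V.

Unloaded: 13.5 V; loaded: 12.9 V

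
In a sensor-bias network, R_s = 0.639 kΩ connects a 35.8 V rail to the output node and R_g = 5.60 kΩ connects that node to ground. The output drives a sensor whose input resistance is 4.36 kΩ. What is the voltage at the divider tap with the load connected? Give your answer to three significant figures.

The load sits in parallel with R_g: R_g‖R_L = (5600 × 4360) / (5600 + 4360) = 2451 Ω.
V_out = 35.8 × 2451 / (639 + 2451) = 35.8 × 2451/3090 = 28.4 V.
(Unloaded it would have been 32.1 V.)

V_out ≈ 28.4 V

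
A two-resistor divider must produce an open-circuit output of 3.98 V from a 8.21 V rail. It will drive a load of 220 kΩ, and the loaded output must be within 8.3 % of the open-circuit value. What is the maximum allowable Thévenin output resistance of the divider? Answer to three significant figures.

Loading drop = R_th/(R_th + R_L) ≤ 0.0830, so R_th ≤ R_L · ε/(1−ε) = 220 kΩ × 0.0830/0.9170 = 19.9 kΩ.

R_th ≤ 19.9 kΩ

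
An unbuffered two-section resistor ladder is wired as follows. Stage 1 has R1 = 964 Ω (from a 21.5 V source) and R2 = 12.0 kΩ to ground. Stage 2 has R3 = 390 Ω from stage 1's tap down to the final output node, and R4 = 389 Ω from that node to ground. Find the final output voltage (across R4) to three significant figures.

Stage 2 presents R3+R4 = 779.0 Ω as a load on stage 1's tap.
Stage 1's lower leg becomes R2‖(R3+R4) = 731.5 Ω, so V_mid = 21.5 × 731.5/1696 = 9.276 V.
Stage 2 is itself unloaded: V_out = V_mid × R4/(R3+R4) = 9.276 × 389/779.0 = 4.63 V.

V_out ≈ 4.63 V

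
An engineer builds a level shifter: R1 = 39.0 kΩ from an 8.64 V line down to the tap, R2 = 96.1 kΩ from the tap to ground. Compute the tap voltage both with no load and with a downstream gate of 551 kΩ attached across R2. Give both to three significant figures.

Unloaded: 6.15 V; loaded: 5.85 V

Open-circuit: V = 8.64 × 96.1/(39.0 + 96.1) = 6.15 V.
With the load, R2 becomes R2‖R_L = 81.83 kΩ, so V = 8.64 × 81.83/120.8 = 5.85 V.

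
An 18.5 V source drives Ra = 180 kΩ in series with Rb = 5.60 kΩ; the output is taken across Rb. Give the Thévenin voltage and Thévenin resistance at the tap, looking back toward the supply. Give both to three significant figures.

V_th = 0.558 V, R_th = 5.43 kΩ

V_th is the open-circuit tap voltage: 18.5 × 5.60/(180 + 5.60) = 0.558 V.
With the supply zeroed, Ra and Rb appear in parallel from the tap: R_th = Ra‖Rb = (180 × 5.60)/185.6 = 5.43 kΩ.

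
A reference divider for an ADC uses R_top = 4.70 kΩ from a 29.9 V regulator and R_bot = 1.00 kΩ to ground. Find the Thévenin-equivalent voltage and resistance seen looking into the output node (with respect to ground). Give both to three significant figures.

V_th = 5.25 V, R_th = 825 Ω

V_th is the open-circuit tap voltage: 29.9 × 1.00/(4.70 + 1.00) = 5.25 V.
With the supply zeroed, R_top and R_bot appear in parallel from the tap: R_th = R_top‖R_bot = (4.70 × 1.00)/5.700 = 825 Ω.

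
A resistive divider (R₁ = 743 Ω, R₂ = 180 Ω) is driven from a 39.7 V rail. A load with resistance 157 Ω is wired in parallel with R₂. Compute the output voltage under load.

V_out ≈ 4.03 V

The load sits in parallel with R₂: R₂‖R_L = (180 × 157) / (180 + 157) = 83.86 Ω.
V_out = 39.7 × 83.86 / (743 + 83.86) = 39.7 × 83.86/826.9 = 4.03 V.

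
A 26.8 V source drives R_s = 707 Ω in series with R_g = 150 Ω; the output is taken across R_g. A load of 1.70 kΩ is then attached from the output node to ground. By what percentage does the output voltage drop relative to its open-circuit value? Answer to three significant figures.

The divider's output (Thévenin) resistance is R_s‖R_g = 123.7 Ω.
Fractional drop under load = R_th/(R_th + R_L) = 123.7 / (123.7 + 1700) = 0.06785.
So the output falls by 6.79 %.

6.79 %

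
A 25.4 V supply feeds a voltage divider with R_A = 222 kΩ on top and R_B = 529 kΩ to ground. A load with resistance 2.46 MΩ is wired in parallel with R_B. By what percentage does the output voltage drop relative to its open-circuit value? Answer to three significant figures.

The divider's output (Thévenin) resistance is R_A‖R_B = 156.4 kΩ.
Fractional drop under load = R_th/(R_th + R_L) = 156.4 / (156.4 + 2460) = 0.05977.
So the output falls by 5.98 %.

5.98 %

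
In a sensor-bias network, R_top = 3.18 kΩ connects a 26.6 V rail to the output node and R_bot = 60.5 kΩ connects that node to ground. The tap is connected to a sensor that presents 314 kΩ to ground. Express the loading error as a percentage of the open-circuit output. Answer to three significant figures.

The divider's output (Thévenin) resistance is R_top‖R_bot = 3.021 kΩ.
Fractional drop under load = R_th/(R_th + R_L) = 3.021 / (3.021 + 314) = 0.009530.
So the output falls by 0.953 %.

0.953 %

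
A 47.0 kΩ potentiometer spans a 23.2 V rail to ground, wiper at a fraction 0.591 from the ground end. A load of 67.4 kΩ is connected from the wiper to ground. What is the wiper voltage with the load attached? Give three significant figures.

The wiper splits the pot into (1−α)R = 19.22 kΩ above and αR = 27.78 kΩ below.
Lower section ‖ load = 19.67 kΩ.
V_wiper = 23.2 × 19.67/(19.22 + 19.67) = 11.7 V.

V ≈ 11.7 V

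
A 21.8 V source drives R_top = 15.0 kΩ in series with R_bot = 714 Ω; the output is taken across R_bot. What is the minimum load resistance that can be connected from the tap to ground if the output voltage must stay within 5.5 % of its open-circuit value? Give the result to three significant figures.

Output resistance R_th = R_top‖R_bot = (15000 × 714)/15710 = 681.6 Ω.
The fractional drop is R_th/(R_th + R_L); requiring this ≤ 0.0550 gives R_L ≥ R_th(1/0.0550 − 1) = 681.6 × 17.18 = 11.7 kΩ.

R_L(min) ≈ 11.7 kΩ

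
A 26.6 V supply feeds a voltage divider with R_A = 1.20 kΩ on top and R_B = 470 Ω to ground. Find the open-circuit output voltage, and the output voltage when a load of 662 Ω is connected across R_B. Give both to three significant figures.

Unloaded: 7.49 V; loaded: 4.96 V

Open-circuit: V = 26.6 × 470/(1200 + 470) = 7.49 V.
With the load, R_B becomes R_B‖R_L = 274.9 Ω, so V = 26.6 × 274.9/1475 = 4.96 V.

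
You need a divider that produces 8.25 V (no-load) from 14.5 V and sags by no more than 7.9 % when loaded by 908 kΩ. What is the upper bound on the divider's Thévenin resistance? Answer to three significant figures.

R_th ≤ 77.9 kΩ

Loading drop = R_th/(R_th + R_L) ≤ 0.0790, so R_th ≤ R_L · ε/(1−ε) = 908 kΩ × 0.0790/0.9210 = 77.9 kΩ.
(Any R1, R2 with R2/(R1+R2) = 0.569 and R1‖R2 ≤ 77.9 kΩ will meet the spec.)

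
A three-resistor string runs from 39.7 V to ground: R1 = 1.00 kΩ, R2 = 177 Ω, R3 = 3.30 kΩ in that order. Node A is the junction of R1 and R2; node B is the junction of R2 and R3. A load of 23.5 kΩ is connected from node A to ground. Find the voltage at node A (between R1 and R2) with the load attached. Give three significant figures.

Below node A the series string R2+R3 = 3477 Ω sits in parallel with the 23500 Ω load: 3029 Ω.
V_A = 39.7 × 3029/(1000 + 3029) = 29.8 V.

V ≈ 29.8 V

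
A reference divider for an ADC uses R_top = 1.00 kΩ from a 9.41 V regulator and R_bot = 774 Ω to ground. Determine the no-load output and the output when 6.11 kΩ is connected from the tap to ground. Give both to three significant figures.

Unloaded: 4.11 V; loaded: 3.83 V

Open-circuit: V = 9.41 × 774/(1000 + 774) = 4.11 V.
With the load, R_bot becomes R_bot‖R_L = 687.0 Ω, so V = 9.41 × 687.0/1687 = 3.83 V.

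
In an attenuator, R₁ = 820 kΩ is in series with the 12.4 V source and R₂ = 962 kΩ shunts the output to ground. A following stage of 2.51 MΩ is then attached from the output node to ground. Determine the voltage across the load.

The load sits in parallel with R₂: R₂‖R_L = (962 × 2510) / (962 + 2510) = 695.5 kΩ.
V_out = 12.4 × 695.5 / (820 + 695.5) = 12.4 × 695.5/1515 = 5.69 V.

V_out ≈ 5.69 V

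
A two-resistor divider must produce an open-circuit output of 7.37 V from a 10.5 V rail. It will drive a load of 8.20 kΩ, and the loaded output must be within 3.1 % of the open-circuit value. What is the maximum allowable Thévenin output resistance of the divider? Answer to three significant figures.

R_th ≤ 262 Ω

Loading drop = R_th/(R_th + R_L) ≤ 0.0310, so R_th ≤ R_L · ε/(1−ε) = 8.20 kΩ × 0.0310/0.9690 = 262 Ω.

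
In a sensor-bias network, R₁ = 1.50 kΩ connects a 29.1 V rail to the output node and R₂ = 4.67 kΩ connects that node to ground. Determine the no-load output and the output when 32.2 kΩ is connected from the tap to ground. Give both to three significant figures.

Unloaded: 22.0 V; loaded: 21.3 V

Open-circuit: V = 29.1 × 4.67/(1.50 + 4.67) = 22.0 V.
With the load, R₂ becomes R₂‖R_L = 4.078 kΩ, so V = 29.1 × 4.078/5.578 = 21.3 V.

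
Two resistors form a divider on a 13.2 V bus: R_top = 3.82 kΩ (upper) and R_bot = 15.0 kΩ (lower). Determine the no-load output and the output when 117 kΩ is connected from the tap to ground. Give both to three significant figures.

Open-circuit: V = 13.2 × 15.0/(3.82 + 15.0) = 10.5 V.
With the load, R_bot becomes R_bot‖R_L = 13.30 kΩ, so V = 13.2 × 13.30/17.12 = 10.3 V.

Unloaded: 10.5 V; loaded: 10.3 V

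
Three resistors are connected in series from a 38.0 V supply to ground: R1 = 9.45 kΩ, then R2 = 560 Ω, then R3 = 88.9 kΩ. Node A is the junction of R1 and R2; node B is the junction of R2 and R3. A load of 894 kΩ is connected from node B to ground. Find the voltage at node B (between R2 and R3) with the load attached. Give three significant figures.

At node B, R3 is in parallel with the load: R3‖R_L = 80860 Ω.
Below node A the resistance is R2 + (R3‖R_L) = 81420 Ω, so V_A = 38.0 × 81420/90870 = 34.05 V.
Then V_B = V_A × (R3‖R_L)/(R2 + R3‖R_L) = 34.05 × 80860/81420 = 33.8 V.

V ≈ 33.8 V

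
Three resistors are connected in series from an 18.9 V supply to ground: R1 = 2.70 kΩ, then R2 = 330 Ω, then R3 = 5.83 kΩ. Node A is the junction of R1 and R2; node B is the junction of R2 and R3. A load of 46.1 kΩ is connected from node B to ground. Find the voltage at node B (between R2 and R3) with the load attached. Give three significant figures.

At node B, R3 is in parallel with the load: R3‖R_L = 5175 Ω.
Below node A the resistance is R2 + (R3‖R_L) = 5505 Ω, so V_A = 18.9 × 5505/8205 = 12.68 V.
Then V_B = V_A × (R3‖R_L)/(R2 + R3‖R_L) = 12.68 × 5175/5505 = 11.9 V.

V ≈ 11.9 V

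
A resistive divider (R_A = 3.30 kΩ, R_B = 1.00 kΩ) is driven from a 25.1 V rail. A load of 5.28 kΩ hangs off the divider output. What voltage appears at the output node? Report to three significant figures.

The load sits in parallel with R_B: R_B‖R_L = (1.00 × 5.28) / (1.00 + 5.28) = 0.8408 kΩ.
V_out = 25.1 × 0.8408 / (3.30 + 0.8408) = 25.1 × 0.8408/4.141 = 5.10 V.

V_out ≈ 5.10 V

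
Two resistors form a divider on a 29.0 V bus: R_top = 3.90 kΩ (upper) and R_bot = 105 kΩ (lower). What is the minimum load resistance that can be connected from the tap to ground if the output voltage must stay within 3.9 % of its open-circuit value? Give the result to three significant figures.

Output resistance R_th = R_top‖R_bot = (3.90 × 105)/108.9 = 3.760 kΩ.
The fractional drop is R_th/(R_th + R_L); requiring this ≤ 0.0390 gives R_L ≥ R_th(1/0.0390 − 1) = 3.760 × 24.64 = 92.7 kΩ.

R_L(min) ≈ 92.7 kΩ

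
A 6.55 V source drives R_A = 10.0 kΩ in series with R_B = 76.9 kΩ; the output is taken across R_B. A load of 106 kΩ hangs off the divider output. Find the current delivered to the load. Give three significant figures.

I_L ≈ 0.0505 mA

R_B‖R_L = 44.57 kΩ; V_out = 6.55 × 44.57/54.57 = 5.350 V.
I_L = V_out / R_L = 5.350 / 106 kΩ = 0.0505 mA.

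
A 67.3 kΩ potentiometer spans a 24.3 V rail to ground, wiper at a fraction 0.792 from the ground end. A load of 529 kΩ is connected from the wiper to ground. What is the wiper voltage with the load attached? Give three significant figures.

The wiper splits the pot into (1−α)R = 14.00 kΩ above and αR = 53.30 kΩ below.
Lower section ‖ load = 48.42 kΩ.
V_wiper = 24.3 × 48.42/(14.00 + 48.42) = 18.9 V.

V ≈ 18.9 V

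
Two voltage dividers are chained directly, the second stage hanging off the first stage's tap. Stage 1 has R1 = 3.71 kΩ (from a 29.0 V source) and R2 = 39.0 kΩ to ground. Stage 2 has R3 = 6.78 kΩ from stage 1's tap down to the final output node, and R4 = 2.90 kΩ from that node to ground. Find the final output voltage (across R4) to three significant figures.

Stage 2 presents R3+R4 = 9.680 kΩ as a load on stage 1's tap.
Stage 1's lower leg becomes R2‖(R3+R4) = 7.755 kΩ, so V_mid = 29.0 × 7.755/11.47 = 19.62 V.
Stage 2 is itself unloaded: V_out = V_mid × R4/(R3+R4) = 19.62 × 2.90/9.680 = 5.88 V.

V_out ≈ 5.88 V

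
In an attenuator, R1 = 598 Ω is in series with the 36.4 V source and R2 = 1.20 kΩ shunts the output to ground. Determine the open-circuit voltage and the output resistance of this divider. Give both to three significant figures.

V_th = 24.3 V, R_th = 399 Ω

V_th is the open-circuit tap voltage: 36.4 × 1200/(598 + 1200) = 24.3 V.
With the supply zeroed, R1 and R2 appear in parallel from the tap: R_th = R1‖R2 = (598 × 1200)/1798 = 399 Ω.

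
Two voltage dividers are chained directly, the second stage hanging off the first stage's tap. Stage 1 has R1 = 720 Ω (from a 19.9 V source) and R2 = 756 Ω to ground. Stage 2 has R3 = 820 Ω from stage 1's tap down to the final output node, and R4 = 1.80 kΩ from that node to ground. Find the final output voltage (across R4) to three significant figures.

Stage 2 presents R3+R4 = 2620 Ω as a load on stage 1's tap.
Stage 1's lower leg becomes R2‖(R3+R4) = 586.7 Ω, so V_mid = 19.9 × 586.7/1307 = 8.935 V.
Stage 2 is itself unloaded: V_out = V_mid × R4/(R3+R4) = 8.935 × 1800/2620 = 6.14 V.

V_out ≈ 6.14 V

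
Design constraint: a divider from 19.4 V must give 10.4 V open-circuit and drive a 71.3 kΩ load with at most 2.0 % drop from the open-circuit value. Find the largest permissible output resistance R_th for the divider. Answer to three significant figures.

R_th ≤ 1.46 kΩ

Loading drop = R_th/(R_th + R_L) ≤ 0.0200, so R_th ≤ R_L · ε/(1−ε) = 71.3 kΩ × 0.0200/0.9800 = 1.46 kΩ.
(Any R1, R2 with R2/(R1+R2) = 0.536 and R1‖R2 ≤ 1.46 kΩ will meet the spec.)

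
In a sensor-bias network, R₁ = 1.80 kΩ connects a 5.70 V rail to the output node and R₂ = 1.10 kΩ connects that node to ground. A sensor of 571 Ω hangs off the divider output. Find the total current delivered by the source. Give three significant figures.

R₂‖R_L = 375.9 Ω, so the source sees R₁ + R₂‖R_L = 2176 Ω.
I = 5.70 V / 2176 Ω = 2.62 mA.

I ≈ 2.62 mA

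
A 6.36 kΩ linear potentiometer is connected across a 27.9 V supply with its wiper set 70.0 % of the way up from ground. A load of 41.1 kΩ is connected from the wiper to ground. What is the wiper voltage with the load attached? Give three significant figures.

The wiper splits the pot into (1−α)R = 1.908 kΩ above and αR = 4.452 kΩ below.
Lower section ‖ load = 4.017 kΩ.
V_wiper = 27.9 × 4.017/(1.908 + 4.017) = 18.9 V.

V ≈ 18.9 V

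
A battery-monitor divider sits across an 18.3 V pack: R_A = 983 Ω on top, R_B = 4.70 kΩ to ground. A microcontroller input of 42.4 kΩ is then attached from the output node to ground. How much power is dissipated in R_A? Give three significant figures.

Total resistance from the source is R_A + (R_B‖R_L) = 5214 Ω, so I = 18.3/5214 Ω = 3.510 mA.
P = I²·R_A = (3.510 mA)² × 983 Ω = 12.1 mW.

P ≈ 12.1 mW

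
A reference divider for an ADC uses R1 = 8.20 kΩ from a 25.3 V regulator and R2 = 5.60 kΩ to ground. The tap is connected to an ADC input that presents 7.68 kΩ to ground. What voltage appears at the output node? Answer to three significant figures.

V_out ≈ 7.16 V

The load sits in parallel with R2: R2‖R_L = (5.60 × 7.68) / (5.60 + 7.68) = 3.239 kΩ.
V_out = 25.3 × 3.239 / (8.20 + 3.239) = 25.3 × 3.239/11.44 = 7.16 V.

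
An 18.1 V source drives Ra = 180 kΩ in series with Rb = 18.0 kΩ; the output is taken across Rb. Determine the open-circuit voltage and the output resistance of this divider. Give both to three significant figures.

V_th = 1.65 V, R_th = 16.4 kΩ

V_th is the open-circuit tap voltage: 18.1 × 18.0/(180 + 18.0) = 1.65 V.
With the supply zeroed, Ra and Rb appear in parallel from the tap: R_th = Ra‖Rb = (180 × 18.0)/198.0 = 16.4 kΩ.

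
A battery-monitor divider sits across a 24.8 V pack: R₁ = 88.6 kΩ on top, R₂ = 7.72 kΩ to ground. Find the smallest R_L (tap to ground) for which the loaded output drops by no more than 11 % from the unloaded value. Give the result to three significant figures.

Output resistance R_th = R₁‖R₂ = (88.6 × 7.72)/96.32 = 7.101 kΩ.
The fractional drop is R_th/(R_th + R_L); requiring this ≤ 0.110 gives R_L ≥ R_th(1/0.110 − 1) = 7.101 × 8.091 = 57.5 kΩ.

R_L(min) ≈ 57.5 kΩ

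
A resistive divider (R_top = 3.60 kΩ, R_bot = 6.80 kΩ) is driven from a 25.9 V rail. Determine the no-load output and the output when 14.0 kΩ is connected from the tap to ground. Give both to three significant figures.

Unloaded: 16.9 V; loaded: 14.5 V

Open-circuit: V = 25.9 × 6.80/(3.60 + 6.80) = 16.9 V.
With the load, R_bot becomes R_bot‖R_L = 4.577 kΩ, so V = 25.9 × 4.577/8.177 = 14.5 V.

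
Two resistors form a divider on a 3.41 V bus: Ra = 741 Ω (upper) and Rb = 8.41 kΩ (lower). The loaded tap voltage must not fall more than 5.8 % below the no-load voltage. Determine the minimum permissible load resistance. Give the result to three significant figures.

R_L(min) ≈ 11.1 kΩ

Output resistance R_th = Ra‖Rb = (741 × 8410)/9151 = 681.0 Ω.
The fractional drop is R_th/(R_th + R_L); requiring this ≤ 0.0580 gives R_L ≥ R_th(1/0.0580 − 1) = 681.0 × 16.24 = 11.1 kΩ.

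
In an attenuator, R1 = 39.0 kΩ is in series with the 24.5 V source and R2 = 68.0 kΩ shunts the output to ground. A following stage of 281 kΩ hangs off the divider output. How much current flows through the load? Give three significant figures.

I_L ≈ 0.0509 mA

R2‖R_L = 54.75 kΩ; V_out = 24.5 × 54.75/93.75 = 14.31 V.
I_L = V_out / R_L = 14.31 / 281 kΩ = 0.0509 mA.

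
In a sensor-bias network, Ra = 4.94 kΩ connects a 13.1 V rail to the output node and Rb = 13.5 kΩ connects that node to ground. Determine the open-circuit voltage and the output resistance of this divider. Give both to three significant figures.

V_th is the open-circuit tap voltage: 13.1 × 13.5/(4.94 + 13.5) = 9.59 V.
With the supply zeroed, Ra and Rb appear in parallel from the tap: R_th = Ra‖Rb = (4.94 × 13.5)/18.44 = 3.62 kΩ.

V_th = 9.59 V, R_th = 3.62 kΩ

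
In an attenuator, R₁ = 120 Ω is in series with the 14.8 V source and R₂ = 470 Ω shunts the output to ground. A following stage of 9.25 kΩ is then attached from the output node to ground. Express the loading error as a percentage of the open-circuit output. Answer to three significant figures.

1.02 %

The divider's output (Thévenin) resistance is R₁‖R₂ = 95.59 Ω.
Fractional drop under load = R_th/(R_th + R_L) = 95.59 / (95.59 + 9250) = 0.01023.
So the output falls by 1.02 %.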